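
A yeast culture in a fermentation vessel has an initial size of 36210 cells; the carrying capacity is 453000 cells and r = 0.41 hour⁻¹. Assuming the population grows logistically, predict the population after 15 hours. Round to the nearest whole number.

A = (K − N₀)/N₀ = (453000 − 36210)/36210 = 11.51.
N(t) = K/(1 + A·e^(−rt)) = 453000/(1 + 11.51×e^(−0.41×15)).
e^(−6.15) = 0.0021335; denominator = 1 + 11.51×0.0021335 = 1.0246.
N = 453000/1.0246 = 442142.

442142 cells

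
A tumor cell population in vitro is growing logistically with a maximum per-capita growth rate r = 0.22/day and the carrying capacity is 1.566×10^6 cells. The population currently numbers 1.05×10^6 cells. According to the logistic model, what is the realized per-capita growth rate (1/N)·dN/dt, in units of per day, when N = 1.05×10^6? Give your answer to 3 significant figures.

(1/N)·dN/dt = r(1 − N/K) = 0.22 × (1 − 1.05×10^6/1.566×10^6).
= 0.22 × 0.3295 = 0.07249.

0.0725 per day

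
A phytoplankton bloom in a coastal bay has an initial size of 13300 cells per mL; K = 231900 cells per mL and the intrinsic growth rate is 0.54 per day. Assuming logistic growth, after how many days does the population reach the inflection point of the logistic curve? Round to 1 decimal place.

5.2 days

Logistic growth is fastest at N = K/2 = 115950.
A = (K − N₀)/N₀ = 16.436. Set K/(1 + A·e^(−rt)) = K/2 → A·e^(−rt) = 1.
e^(−0.54t) = 1/16.436 = 0.0608417, so t = ln(16.436)/0.54 = 2.7995/0.54 = 5.1842.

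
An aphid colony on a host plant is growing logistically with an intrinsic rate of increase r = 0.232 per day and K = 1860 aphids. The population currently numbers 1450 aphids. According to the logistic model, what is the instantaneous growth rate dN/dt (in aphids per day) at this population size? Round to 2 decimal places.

74.15 aphids per day

dN/dt = rN(1 − N/K) = 0.232 × 1450 × (1 − 1450/1860).
1 − 1450/1860 = 0.22043; dN/dt = 0.232 × 1450 × 0.22043 = 74.153.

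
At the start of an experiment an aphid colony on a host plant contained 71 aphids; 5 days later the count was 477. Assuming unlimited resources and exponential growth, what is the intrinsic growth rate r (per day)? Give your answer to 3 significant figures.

0.381 per day

From N(t) = N₀·e^(rt): e^(r·5) = 477/71 = 6.7183.
r·5 = ln(6.7183) = 1.9048, so r = 1.9048/5 = 0.38097.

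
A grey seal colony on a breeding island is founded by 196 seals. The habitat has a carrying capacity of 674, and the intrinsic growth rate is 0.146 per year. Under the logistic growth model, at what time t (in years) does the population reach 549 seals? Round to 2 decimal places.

16.24 years

A = (K − N₀)/N₀ = (674 − 196)/196 = 2.4388.
Solve 674/(1 + 2.4388·e^(−0.146t)) = 549: 1 + 2.4388·e^(−0.146t) = 1.2277, so e^(−0.146t) = 0.0933611.
−0.146·t = ln(0.0933611) = -2.3713, so t = 2.3713/0.146 = 16.242.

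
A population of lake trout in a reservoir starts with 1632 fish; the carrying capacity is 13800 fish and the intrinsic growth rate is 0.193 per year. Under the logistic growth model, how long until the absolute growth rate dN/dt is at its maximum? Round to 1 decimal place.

10.4 years

Logistic growth is fastest at N = K/2 = 6900.
A = (K − N₀)/N₀ = 7.4559. Set K/(1 + A·e^(−rt)) = K/2 → A·e^(−rt) = 1.
e^(−0.193t) = 1/7.4559 = 0.134122, so t = ln(7.4559)/0.193 = 2.009/0.193 = 10.409.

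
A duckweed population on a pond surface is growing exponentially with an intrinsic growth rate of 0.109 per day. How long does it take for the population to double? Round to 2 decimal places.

6.36 days

Doubling time t_d = ln(2)/r = 0.6931/0.109 = 6.3591.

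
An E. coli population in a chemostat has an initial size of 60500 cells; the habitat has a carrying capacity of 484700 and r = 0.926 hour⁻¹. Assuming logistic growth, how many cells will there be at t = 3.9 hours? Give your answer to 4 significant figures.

A = (K − N₀)/N₀ = (484700 − 60500)/60500 = 7.0116.
N(t) = K/(1 + A·e^(−rt)) = 484700/(1 + 7.0116×e^(−0.926×3.9)).
e^(−3.611) = 0.027014; denominator = 1 + 7.0116×0.027014 = 1.1894.
N = 484700/1.1894 = 407513.

407500 cells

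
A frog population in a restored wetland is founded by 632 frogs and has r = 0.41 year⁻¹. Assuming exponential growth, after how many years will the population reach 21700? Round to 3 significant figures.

8.62 years

Set N₀·e^(rt) = 21700: e^(0.41·t) = 21700/632 = 34.335.
0.41·t = ln(34.335) = 3.5362, so t = 3.5362/0.41 = 8.6248.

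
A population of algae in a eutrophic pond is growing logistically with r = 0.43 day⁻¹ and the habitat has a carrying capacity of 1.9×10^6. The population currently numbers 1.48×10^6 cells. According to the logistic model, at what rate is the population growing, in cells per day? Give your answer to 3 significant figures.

dN/dt = rN(1 − N/K) = 0.43 × 1.48×10^6 × (1 − 1.48×10^6/1.9×10^6).
1 − 1.48×10^6/1.9×10^6 = 0.22105; dN/dt = 0.43 × 1.48×10^6 × 0.22105 = 1.40678×10^5.

141000 cells per day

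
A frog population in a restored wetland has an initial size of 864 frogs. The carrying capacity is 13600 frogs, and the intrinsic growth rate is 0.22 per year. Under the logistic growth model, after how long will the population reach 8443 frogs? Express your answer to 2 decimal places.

14.47 years

A = (K − N₀)/N₀ = (13600 − 864)/864 = 14.741.
Solve 13600/(1 + 14.741·e^(−0.22t)) = 8443: 1 + 14.741·e^(−0.22t) = 1.6108, so e^(−0.22t) = 0.0414363.
−0.22·t = ln(0.0414363) = -3.1836, so t = 3.1836/0.22 = 14.471.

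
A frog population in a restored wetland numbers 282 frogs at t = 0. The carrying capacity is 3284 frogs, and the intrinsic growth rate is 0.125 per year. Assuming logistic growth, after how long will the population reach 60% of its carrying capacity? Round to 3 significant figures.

22.2 years

A = (K − N₀)/N₀ = (3284 − 282)/282 = 10.645.
Solve 3284/(1 + 10.645·e^(−0.125t)) = 1970.4: 1 + 10.645·e^(−0.125t) = 1.6667, so e^(−0.125t) = 0.0626249.
−0.125·t = ln(0.0626249) = -2.7706, so t = 2.7706/0.125 = 22.165.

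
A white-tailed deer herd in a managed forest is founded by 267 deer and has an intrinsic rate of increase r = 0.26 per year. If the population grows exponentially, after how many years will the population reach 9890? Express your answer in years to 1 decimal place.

13.9 years

Set N₀·e^(rt) = 9890: e^(0.26·t) = 9890/267 = 37.041.
0.26·t = ln(37.041) = 3.612, so t = 3.612/0.26 = 13.892.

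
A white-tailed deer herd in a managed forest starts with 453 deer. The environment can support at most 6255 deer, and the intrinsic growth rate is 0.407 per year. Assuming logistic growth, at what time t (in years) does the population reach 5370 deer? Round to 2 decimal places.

10.70 years

A = (K − N₀)/N₀ = (6255 − 453)/453 = 12.808.
Solve 6255/(1 + 12.808·e^(−0.407t)) = 5370: 1 + 12.808·e^(−0.407t) = 1.1648, so e^(−0.407t) = 0.0128674.
−0.407·t = ln(0.0128674) = -4.3531, so t = 4.3531/0.407 = 10.695.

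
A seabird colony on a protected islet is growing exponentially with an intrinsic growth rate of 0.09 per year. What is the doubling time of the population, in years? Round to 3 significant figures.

Doubling time t_d = ln(2)/r = 0.6931/0.09 = 7.7016.

7.70 years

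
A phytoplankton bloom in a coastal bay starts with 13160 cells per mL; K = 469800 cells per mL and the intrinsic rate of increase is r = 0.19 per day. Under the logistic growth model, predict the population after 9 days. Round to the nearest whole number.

A = (K − N₀)/N₀ = (469800 − 13160)/13160 = 34.699.
N(t) = K/(1 + A·e^(−rt)) = 469800/(1 + 34.699×e^(−0.19×9)).
e^(−1.71) = 0.18087; denominator = 1 + 34.699×0.18087 = 7.2759.
N = 469800/7.2759 = 64569.5.

64570 cells per mL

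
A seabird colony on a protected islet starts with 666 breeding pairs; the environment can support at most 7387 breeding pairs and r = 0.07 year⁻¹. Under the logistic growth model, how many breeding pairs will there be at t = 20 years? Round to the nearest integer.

A = (K − N₀)/N₀ = (7387 − 666)/666 = 10.092.
N(t) = K/(1 + A·e^(−rt)) = 7387/(1 + 10.092×e^(−0.07×20)).
e^(−1.4) = 0.2466; denominator = 1 + 10.092×0.2466 = 3.4886.
N = 7387/3.4886 = 2117.5.

2117 breeding pairs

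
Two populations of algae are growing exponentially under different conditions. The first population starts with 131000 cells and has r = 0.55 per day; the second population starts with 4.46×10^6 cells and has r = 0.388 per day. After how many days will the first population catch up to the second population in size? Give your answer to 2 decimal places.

21.78 days

Set 131000·e^(0.55t) = 4.46×10^6·e^(0.388t).
e^((0.55 − 0.388)t) = 4.46×10^6/131000 → e^(0.162·t) = 34.046.
0.162·t = ln(34.046) = 3.5277, so t = 3.5277/0.162 = 21.776.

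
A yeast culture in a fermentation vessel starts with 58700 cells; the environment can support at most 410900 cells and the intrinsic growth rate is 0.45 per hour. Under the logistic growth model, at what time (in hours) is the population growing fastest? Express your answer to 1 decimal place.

Logistic growth is fastest at N = K/2 = 205450.
A = (K − N₀)/N₀ = 6. Set K/(1 + A·e^(−rt)) = K/2 → A·e^(−rt) = 1.
e^(−0.45t) = 1/6 = 0.166667, so t = ln(6)/0.45 = 1.7918/0.45 = 3.9817.

4.0 hours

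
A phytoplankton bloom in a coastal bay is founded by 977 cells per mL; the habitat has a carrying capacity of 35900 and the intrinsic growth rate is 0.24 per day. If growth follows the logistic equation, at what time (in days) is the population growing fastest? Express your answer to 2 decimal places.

Logistic growth is fastest at N = K/2 = 17950.
A = (K − N₀)/N₀ = 35.745. Set K/(1 + A·e^(−rt)) = K/2 → A·e^(−rt) = 1.
e^(−0.24t) = 1/35.745 = 0.0279758, so t = ln(35.745)/0.24 = 3.5764/0.24 = 14.902.

14.90 days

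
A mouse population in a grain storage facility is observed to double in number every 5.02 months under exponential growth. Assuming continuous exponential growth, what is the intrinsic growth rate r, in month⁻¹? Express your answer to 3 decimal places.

r = ln(2)/t_d = 0.6931/5.02 = 0.13808.

0.138 per month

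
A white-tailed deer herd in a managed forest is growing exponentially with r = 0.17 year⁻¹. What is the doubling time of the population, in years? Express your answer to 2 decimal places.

4.08 years

Doubling time t_d = ln(2)/r = 0.6931/0.17 = 4.0773.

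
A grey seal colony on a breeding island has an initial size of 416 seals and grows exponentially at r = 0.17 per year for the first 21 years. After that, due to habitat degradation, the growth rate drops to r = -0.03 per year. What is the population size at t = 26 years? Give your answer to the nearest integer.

12717 seals

Phase 1: N(21) = 416·e^(0.17×21) = 416·e^3.57 = 14774.9.
Phase 2 runs for 26 − 21 = 5 years at r = -0.03.
N(26) = 14774.9·e^(-0.03×5) = 14774.9·e^-0.15 = 12716.9.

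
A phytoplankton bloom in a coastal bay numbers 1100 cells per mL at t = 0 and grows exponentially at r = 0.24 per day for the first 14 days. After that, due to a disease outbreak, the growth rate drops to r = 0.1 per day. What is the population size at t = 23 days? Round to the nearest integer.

77891 cells per mL

Phase 1: N(14) = 1100·e^(0.24×14) = 1100·e^3.36 = 31668.1.
Phase 2 runs for 23 − 14 = 9 days at r = 0.1.
N(23) = 31668.1·e^(0.1×9) = 31668.1·e^0.9 = 77891.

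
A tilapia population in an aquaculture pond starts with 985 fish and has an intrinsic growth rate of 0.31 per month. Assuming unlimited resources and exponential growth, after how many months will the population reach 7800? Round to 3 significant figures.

6.67 months

Set N₀·e^(rt) = 7800: e^(0.31·t) = 7800/985 = 7.9188.
0.31·t = ln(7.9188) = 2.0692, so t = 2.0692/0.31 = 6.675.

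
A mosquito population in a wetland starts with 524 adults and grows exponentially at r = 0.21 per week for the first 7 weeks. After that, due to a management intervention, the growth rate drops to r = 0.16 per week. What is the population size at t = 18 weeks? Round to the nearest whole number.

Phase 1: N(7) = 524·e^(0.21×7) = 524·e^1.47 = 2279.
Phase 2 runs for 18 − 7 = 11 weeks at r = 0.16.
N(18) = 2279·e^(0.16×11) = 2279·e^1.76 = 13246.5.

13247 adults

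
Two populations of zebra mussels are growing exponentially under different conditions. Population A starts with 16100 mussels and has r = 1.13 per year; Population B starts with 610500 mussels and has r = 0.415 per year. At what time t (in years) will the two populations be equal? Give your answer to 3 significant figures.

5.08 years

Set 16100·e^(1.13t) = 610500·e^(0.415t).
e^((1.13 − 0.415)t) = 610500/16100 → e^(0.715·t) = 37.919.
0.715·t = ln(37.919) = 3.6355, so t = 3.6355/0.715 = 5.0846.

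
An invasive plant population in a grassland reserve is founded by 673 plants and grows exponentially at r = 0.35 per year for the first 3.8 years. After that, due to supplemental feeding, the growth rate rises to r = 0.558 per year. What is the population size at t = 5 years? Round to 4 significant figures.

4971 plants

Phase 1: N(3.8) = 673·e^(0.35×3.8) = 673·e^1.33 = 2544.64.
Phase 2 runs for 5 − 3.8 = 1.2 years at r = 0.558.
N(5) = 2544.64·e^(0.558×1.2) = 2544.64·e^0.6696 = 4970.85.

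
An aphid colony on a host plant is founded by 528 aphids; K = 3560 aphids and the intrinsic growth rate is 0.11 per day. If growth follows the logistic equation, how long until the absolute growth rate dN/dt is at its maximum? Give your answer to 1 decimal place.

Logistic growth is fastest at N = K/2 = 1780.
A = (K − N₀)/N₀ = 5.7424. Set K/(1 + A·e^(−rt)) = K/2 → A·e^(−rt) = 1.
e^(−0.11t) = 1/5.7424 = 0.174142, so t = ln(5.7424)/0.11 = 1.7479/0.11 = 15.89.

15.9 days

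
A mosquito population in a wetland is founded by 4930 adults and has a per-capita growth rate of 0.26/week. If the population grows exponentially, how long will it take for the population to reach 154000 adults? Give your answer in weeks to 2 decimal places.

13.24 weeks

Set N₀·e^(rt) = 154000: e^(0.26·t) = 154000/4930 = 31.237.
0.26·t = ln(31.237) = 3.4416, so t = 3.4416/0.26 = 13.237.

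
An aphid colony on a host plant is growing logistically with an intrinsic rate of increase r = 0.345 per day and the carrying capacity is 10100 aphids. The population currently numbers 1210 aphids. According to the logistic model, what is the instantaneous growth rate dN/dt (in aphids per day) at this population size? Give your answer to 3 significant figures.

367 aphids per day

dN/dt = rN(1 − N/K) = 0.345 × 1210 × (1 − 1210/10100).
1 − 1210/10100 = 0.8802; dN/dt = 0.345 × 1210 × 0.8802 = 367.44.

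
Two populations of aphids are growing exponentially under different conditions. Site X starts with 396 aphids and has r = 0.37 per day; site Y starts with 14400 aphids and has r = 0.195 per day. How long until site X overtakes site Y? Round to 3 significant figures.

Set 396·e^(0.37t) = 14400·e^(0.195t).
e^((0.37 − 0.195)t) = 14400/396 → e^(0.175·t) = 36.364.
0.175·t = ln(36.364) = 3.5936, so t = 3.5936/0.175 = 20.535.

20.5 days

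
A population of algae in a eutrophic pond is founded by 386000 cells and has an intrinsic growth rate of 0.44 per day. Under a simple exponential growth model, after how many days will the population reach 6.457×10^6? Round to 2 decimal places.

6.40 days

Set N₀·e^(rt) = 6.457×10^6: e^(0.44·t) = 6.457×10^6/386000 = 16.728.
0.44·t = ln(16.728) = 2.8171, so t = 2.8171/0.44 = 6.4025.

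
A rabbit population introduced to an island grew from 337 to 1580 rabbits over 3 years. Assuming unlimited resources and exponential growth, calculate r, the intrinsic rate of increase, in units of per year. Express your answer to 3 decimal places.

0.515 per year

From N(t) = N₀·e^(rt): e^(r·3) = 1580/337 = 4.6884.
r·3 = ln(4.6884) = 1.5451, so r = 1.5451/3 = 0.51503.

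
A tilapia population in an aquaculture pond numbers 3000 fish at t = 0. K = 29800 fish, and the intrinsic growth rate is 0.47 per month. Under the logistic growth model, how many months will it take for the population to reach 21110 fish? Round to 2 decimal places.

6.55 months

A = (K − N₀)/N₀ = (29800 − 3000)/3000 = 8.9333.
Solve 29800/(1 + 8.9333·e^(−0.47t)) = 21110: 1 + 8.9333·e^(−0.47t) = 1.4117, so e^(−0.47t) = 0.0460806.
−0.47·t = ln(0.0460806) = -3.0774, so t = 3.0774/0.47 = 6.5476.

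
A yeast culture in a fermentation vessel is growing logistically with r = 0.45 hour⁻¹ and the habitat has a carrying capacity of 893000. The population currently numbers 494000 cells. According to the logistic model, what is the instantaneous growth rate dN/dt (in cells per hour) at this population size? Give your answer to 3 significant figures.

99300 cells per hour

dN/dt = rN(1 − N/K) = 0.45 × 494000 × (1 − 494000/893000).
1 − 494000/893000 = 0.44681; dN/dt = 0.45 × 494000 × 0.44681 = 99326.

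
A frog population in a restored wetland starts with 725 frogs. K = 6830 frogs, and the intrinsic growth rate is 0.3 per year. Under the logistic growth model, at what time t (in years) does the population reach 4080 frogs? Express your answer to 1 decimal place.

8.4 years

A = (K − N₀)/N₀ = (6830 − 725)/725 = 8.4207.
Solve 6830/(1 + 8.4207·e^(−0.3t)) = 4080: 1 + 8.4207·e^(−0.3t) = 1.674, so e^(−0.3t) = 0.0800433.
−0.3·t = ln(0.0800433) = -2.5252, so t = 2.5252/0.3 = 8.4173.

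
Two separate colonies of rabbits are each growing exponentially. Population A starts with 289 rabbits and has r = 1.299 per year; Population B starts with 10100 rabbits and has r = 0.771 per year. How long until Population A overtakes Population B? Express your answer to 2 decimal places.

6.73 years

Set 289·e^(1.299t) = 10100·e^(0.771t).
e^((1.299 − 0.771)t) = 10100/289 → e^(0.528·t) = 34.948.
0.528·t = ln(34.948) = 3.5539, so t = 3.5539/0.528 = 6.7308.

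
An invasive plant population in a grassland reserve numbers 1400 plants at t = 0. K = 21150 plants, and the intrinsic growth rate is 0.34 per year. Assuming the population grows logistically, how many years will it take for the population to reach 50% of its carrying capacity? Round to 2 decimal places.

7.78 years

A = (K − N₀)/N₀ = (21150 − 1400)/1400 = 14.107.
Solve 21150/(1 + 14.107·e^(−0.34t)) = 10575: 1 + 14.107·e^(−0.34t) = 2, so e^(−0.34t) = 0.0708861.
−0.34·t = ln(0.0708861) = -2.6467, so t = 2.6467/0.34 = 7.7844.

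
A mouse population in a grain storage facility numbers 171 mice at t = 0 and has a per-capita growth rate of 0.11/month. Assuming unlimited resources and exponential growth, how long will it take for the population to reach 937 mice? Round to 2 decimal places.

15.46 months

Set N₀·e^(rt) = 937: e^(0.11·t) = 937/171 = 5.4795.
0.11·t = ln(5.4795) = 1.701, so t = 1.701/0.11 = 15.464.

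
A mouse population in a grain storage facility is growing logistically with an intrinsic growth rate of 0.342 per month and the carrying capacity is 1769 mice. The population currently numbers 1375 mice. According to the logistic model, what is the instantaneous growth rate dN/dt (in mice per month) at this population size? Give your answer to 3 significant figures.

dN/dt = rN(1 − N/K) = 0.342 × 1375 × (1 − 1375/1769).
1 − 1375/1769 = 0.22272; dN/dt = 0.342 × 1375 × 0.22272 = 104.74.

105 mice per month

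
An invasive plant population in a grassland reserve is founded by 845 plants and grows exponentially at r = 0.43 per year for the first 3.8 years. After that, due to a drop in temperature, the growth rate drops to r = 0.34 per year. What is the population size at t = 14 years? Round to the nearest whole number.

Phase 1: N(3.8) = 845·e^(0.43×3.8) = 845·e^1.634 = 4330.06.
Phase 2 runs for 14 − 3.8 = 10.2 years at r = 0.34.
N(14) = 4330.06·e^(0.34×10.2) = 4330.06·e^3.468 = 138876.

138876 plants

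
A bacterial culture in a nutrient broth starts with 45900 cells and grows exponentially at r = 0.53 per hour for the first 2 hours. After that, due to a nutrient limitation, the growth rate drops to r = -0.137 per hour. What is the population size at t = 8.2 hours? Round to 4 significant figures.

56660 cells

Phase 1: N(2) = 45900·e^(0.53×2) = 45900·e^1.06 = 132484.
Phase 2 runs for 8.2 − 2 = 6.2 hours at r = -0.137.
N(8.2) = 132484·e^(-0.137×6.2) = 132484·e^-0.8494 = 56659.8.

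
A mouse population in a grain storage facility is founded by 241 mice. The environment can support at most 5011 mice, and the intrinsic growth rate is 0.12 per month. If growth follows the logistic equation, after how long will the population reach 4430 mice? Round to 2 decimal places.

41.81 months

A = (K − N₀)/N₀ = (5011 − 241)/241 = 19.793.
Solve 5011/(1 + 19.793·e^(−0.12t)) = 4430: 1 + 19.793·e^(−0.12t) = 1.1312, so e^(−0.12t) = 0.0066263.
−0.12·t = ln(0.0066263) = -5.0167, so t = 5.0167/0.12 = 41.806.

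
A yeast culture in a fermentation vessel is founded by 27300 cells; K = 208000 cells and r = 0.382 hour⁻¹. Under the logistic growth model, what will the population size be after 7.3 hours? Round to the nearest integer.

147820 cells

A = (K − N₀)/N₀ = (208000 − 27300)/27300 = 6.619.
N(t) = K/(1 + A·e^(−rt)) = 208000/(1 + 6.619×e^(−0.382×7.3)).
e^(−2.789) = 0.061507; denominator = 1 + 6.619×0.061507 = 1.4071.
N = 208000/1.4071 = 147820.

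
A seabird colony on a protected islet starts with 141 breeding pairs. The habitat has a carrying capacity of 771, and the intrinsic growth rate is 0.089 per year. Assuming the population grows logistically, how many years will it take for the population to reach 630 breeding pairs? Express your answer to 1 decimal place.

33.6 years

A = (K − N₀)/N₀ = (771 − 141)/141 = 4.4681.
Solve 771/(1 + 4.4681·e^(−0.089t)) = 630: 1 + 4.4681·e^(−0.089t) = 1.2238, so e^(−0.089t) = 0.0500907.
−0.089·t = ln(0.0500907) = -2.9939, so t = 2.9939/0.089 = 33.64.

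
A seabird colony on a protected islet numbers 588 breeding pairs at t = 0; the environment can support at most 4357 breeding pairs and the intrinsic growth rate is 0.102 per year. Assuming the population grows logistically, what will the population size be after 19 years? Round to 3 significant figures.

2270 breeding pairs

A = (K − N₀)/N₀ = (4357 − 588)/588 = 6.4099.
N(t) = K/(1 + A·e^(−rt)) = 4357/(1 + 6.4099×e^(−0.102×19)).
e^(−1.938) = 0.14399; denominator = 1 + 6.4099×0.14399 = 1.923.
N = 4357/1.923 = 2265.77.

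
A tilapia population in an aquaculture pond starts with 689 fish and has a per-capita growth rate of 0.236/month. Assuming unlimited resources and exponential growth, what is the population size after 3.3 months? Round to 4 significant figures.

1501 fish

N(t) = N₀·e^(rt) = 689 × e^(0.236×3.3) = 689 × e^0.7788.
e^0.7788 ≈ 2.1789, so N ≈ 689 × 2.1789 = 1501.23.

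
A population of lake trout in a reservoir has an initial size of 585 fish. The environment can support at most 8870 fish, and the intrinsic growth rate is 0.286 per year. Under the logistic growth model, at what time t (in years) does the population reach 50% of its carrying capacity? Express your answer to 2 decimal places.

A = (K − N₀)/N₀ = (8870 − 585)/585 = 14.162.
Solve 8870/(1 + 14.162·e^(−0.286t)) = 4435: 1 + 14.162·e^(−0.286t) = 2, so e^(−0.286t) = 0.0706095.
−0.286·t = ln(0.0706095) = -2.6506, so t = 2.6506/0.286 = 9.2678.

9.27 years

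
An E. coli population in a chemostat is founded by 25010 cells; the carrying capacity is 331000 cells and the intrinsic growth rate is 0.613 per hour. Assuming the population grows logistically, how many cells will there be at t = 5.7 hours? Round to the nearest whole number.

241317 cells

A = (K − N₀)/N₀ = (331000 − 25010)/25010 = 12.235.
N(t) = K/(1 + A·e^(−rt)) = 331000/(1 + 12.235×e^(−0.613×5.7)).
e^(−3.494) = 0.030376; denominator = 1 + 12.235×0.030376 = 1.3716.
N = 331000/1.3716 = 241317.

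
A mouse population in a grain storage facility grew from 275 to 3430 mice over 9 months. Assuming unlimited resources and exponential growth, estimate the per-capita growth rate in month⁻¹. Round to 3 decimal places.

0.280 per month

From N(t) = N₀·e^(rt): e^(r·9) = 3430/275 = 12.473.
r·9 = ln(12.473) = 2.5235, so r = 2.5235/9 = 0.28039.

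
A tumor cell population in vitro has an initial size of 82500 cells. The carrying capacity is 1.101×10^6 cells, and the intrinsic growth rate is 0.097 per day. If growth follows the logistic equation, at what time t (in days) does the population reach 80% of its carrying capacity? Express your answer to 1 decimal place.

40.2 days

A = (K − N₀)/N₀ = (1.101×10^6 − 82500)/82500 = 12.345.
Solve 1.101×10^6/(1 + 12.345·e^(−0.097t)) = 880800: 1 + 12.345·e^(−0.097t) = 1.25, so e^(−0.097t) = 0.0202504.
−0.097·t = ln(0.0202504) = -3.8996, so t = 3.8996/0.097 = 40.202.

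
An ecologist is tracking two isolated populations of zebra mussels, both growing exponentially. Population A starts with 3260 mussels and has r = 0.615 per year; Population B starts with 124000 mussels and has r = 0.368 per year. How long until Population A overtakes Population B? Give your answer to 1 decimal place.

14.7 years

Set 3260·e^(0.615t) = 124000·e^(0.368t).
e^((0.615 − 0.368)t) = 124000/3260 → e^(0.247·t) = 38.037.
0.247·t = ln(38.037) = 3.6386, so t = 3.6386/0.247 = 14.731.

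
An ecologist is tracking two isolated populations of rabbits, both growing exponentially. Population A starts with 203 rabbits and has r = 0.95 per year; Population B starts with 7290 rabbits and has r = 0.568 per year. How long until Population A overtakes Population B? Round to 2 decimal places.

9.37 years

Set 203·e^(0.95t) = 7290·e^(0.568t).
e^((0.95 − 0.568)t) = 7290/203 → e^(0.382·t) = 35.911.
0.382·t = ln(35.911) = 3.5811, so t = 3.5811/0.382 = 9.3745.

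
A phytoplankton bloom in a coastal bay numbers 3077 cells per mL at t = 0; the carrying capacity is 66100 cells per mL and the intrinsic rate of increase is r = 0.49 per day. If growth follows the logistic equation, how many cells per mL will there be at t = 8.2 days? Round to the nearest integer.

48303 cells per mL

A = (K − N₀)/N₀ = (66100 − 3077)/3077 = 20.482.
N(t) = K/(1 + A·e^(−rt)) = 66100/(1 + 20.482×e^(−0.49×8.2)).
e^(−4.018) = 0.017989; denominator = 1 + 20.482×0.017989 = 1.3684.
N = 66100/1.3684 = 48302.9.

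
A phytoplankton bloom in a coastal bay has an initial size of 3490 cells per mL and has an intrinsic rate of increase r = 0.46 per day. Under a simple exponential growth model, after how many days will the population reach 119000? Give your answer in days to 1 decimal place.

7.7 days

Set N₀·e^(rt) = 119000: e^(0.46·t) = 119000/3490 = 34.097.
0.46·t = ln(34.097) = 3.5292, so t = 3.5292/0.46 = 7.6722.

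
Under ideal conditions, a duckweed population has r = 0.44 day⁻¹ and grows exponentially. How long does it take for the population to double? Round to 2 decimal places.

Doubling time t_d = ln(2)/r = 0.6931/0.44 = 1.5753.

1.58 days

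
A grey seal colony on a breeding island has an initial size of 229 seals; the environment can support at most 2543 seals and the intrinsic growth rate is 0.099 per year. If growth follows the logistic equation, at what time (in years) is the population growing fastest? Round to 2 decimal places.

23.36 years

Logistic growth is fastest at N = K/2 = 1271.5.
A = (K − N₀)/N₀ = 10.105. Set K/(1 + A·e^(−rt)) = K/2 → A·e^(−rt) = 1.
e^(−0.099t) = 1/10.105 = 0.0989628, so t = ln(10.105)/0.099 = 2.313/0.099 = 23.364.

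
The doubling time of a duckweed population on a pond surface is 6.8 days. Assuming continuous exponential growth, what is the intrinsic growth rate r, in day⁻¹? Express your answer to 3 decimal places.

0.102 per day

r = ln(2)/t_d = 0.6931/6.8 = 0.10193.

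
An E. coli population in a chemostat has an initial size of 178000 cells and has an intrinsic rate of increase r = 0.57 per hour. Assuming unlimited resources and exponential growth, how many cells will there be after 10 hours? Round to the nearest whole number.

53198397 cells

N(t) = N₀·e^(rt) = 178000 × e^(0.57×10) = 178000 × e^5.7.
e^5.7 ≈ 298.87, so N ≈ 178000 × 298.87 = 5.31984×10^7.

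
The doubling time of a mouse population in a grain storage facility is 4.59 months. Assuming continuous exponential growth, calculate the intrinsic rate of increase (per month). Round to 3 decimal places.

r = ln(2)/t_d = 0.6931/4.59 = 0.15101.

0.151 per month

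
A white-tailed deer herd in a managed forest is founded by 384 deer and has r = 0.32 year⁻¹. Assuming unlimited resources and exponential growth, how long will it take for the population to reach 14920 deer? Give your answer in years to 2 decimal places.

Set N₀·e^(rt) = 14920: e^(0.32·t) = 14920/384 = 38.854.
0.32·t = ln(38.854) = 3.6598, so t = 3.6598/0.32 = 11.437.

11.44 years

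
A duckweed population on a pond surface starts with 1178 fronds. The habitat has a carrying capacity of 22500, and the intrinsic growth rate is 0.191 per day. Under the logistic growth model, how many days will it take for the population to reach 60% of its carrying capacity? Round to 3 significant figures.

A = (K − N₀)/N₀ = (22500 − 1178)/1178 = 18.1.
Solve 22500/(1 + 18.1·e^(−0.191t)) = 13500: 1 + 18.1·e^(−0.191t) = 1.6667, so e^(−0.191t) = 0.0368321.
−0.191·t = ln(0.0368321) = -3.3014, so t = 3.3014/0.191 = 17.285.

17.3 days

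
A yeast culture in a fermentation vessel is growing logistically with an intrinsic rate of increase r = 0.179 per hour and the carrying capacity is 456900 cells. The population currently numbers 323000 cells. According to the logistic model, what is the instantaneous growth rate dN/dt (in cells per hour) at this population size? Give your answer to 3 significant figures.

16900 cells per hour

dN/dt = rN(1 − N/K) = 0.179 × 323000 × (1 − 323000/456900).
1 − 323000/456900 = 0.29306; dN/dt = 0.179 × 323000 × 0.29306 = 16944.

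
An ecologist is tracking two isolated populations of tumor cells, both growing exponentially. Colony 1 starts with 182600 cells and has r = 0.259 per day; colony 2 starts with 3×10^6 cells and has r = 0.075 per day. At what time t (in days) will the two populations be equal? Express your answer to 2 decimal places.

Set 182600·e^(0.259t) = 3×10^6·e^(0.075t).
e^((0.259 − 0.075)t) = 3×10^6/182600 → e^(0.184·t) = 16.429.
0.184·t = ln(16.429) = 2.7991, so t = 2.7991/0.184 = 15.212.

15.21 days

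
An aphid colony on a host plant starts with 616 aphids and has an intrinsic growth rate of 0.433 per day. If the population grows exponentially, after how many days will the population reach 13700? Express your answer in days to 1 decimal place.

Set N₀·e^(rt) = 13700: e^(0.433·t) = 13700/616 = 22.24.
0.433·t = ln(22.24) = 3.1019, so t = 3.1019/0.433 = 7.1638.

7.2 days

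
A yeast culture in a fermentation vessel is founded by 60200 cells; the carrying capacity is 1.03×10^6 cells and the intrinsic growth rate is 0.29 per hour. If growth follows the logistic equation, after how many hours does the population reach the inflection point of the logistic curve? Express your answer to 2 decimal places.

Logistic growth is fastest at N = K/2 = 515000.
A = (K − N₀)/N₀ = 16.11. Set K/(1 + A·e^(−rt)) = K/2 → A·e^(−rt) = 1.
e^(−0.29t) = 1/16.11 = 0.0620747, so t = ln(16.11)/0.29 = 2.7794/0.29 = 9.5842.

9.58 hours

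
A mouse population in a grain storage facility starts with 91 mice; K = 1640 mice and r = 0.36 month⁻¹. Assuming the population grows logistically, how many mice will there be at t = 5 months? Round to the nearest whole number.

430 mice

A = (K − N₀)/N₀ = (1640 − 91)/91 = 17.022.
N(t) = K/(1 + A·e^(−rt)) = 1640/(1 + 17.022×e^(−0.36×5)).
e^(−1.8) = 0.1653; denominator = 1 + 17.022×0.1653 = 3.8137.
N = 1640/3.8137 = 430.027.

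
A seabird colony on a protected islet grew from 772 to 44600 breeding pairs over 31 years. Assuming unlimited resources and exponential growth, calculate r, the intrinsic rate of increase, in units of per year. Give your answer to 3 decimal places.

From N(t) = N₀·e^(rt): e^(r·31) = 44600/772 = 57.772.
r·31 = ln(57.772) = 4.0565, so r = 4.0565/31 = 0.13085.

0.131 per year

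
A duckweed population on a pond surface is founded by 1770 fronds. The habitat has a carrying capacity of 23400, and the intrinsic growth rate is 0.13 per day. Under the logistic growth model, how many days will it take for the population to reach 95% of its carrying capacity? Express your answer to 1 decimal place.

41.9 days

A = (K − N₀)/N₀ = (23400 − 1770)/1770 = 12.22.
Solve 23400/(1 + 12.22·e^(−0.13t)) = 22230: 1 + 12.22·e^(−0.13t) = 1.0526, so e^(−0.13t) = 0.00430688.
−0.13·t = ln(0.00430688) = -5.4475, so t = 5.4475/0.13 = 41.904.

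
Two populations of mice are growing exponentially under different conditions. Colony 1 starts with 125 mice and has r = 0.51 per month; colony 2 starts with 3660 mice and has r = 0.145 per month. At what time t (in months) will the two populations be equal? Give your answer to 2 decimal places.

Set 125·e^(0.51t) = 3660·e^(0.145t).
e^((0.51 − 0.145)t) = 3660/125 → e^(0.365·t) = 29.28.
0.365·t = ln(29.28) = 3.3769, so t = 3.3769/0.365 = 9.2518.

9.25 months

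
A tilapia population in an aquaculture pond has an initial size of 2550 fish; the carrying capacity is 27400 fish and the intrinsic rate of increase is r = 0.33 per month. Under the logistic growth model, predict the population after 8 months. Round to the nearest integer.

16161 fish

A = (K − N₀)/N₀ = (27400 − 2550)/2550 = 9.7451.
N(t) = K/(1 + A·e^(−rt)) = 27400/(1 + 9.7451×e^(−0.33×8)).
e^(−2.64) = 0.071361; denominator = 1 + 9.7451×0.071361 = 1.6954.
N = 27400/1.6954 = 16161.2.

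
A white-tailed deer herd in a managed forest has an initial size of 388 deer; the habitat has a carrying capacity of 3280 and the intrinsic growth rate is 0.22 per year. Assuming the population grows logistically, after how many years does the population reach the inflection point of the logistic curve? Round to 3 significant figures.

Logistic growth is fastest at N = K/2 = 1640.
A = (K − N₀)/N₀ = 7.4536. Set K/(1 + A·e^(−rt)) = K/2 → A·e^(−rt) = 1.
e^(−0.22t) = 1/7.4536 = 0.134163, so t = ln(7.4536)/0.22 = 2.0087/0.22 = 9.1304.

9.13 years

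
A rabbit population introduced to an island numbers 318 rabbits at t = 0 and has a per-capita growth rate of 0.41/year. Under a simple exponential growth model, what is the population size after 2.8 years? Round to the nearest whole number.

1002 rabbits

N(t) = N₀·e^(rt) = 318 × e^(0.41×2.8) = 318 × e^1.148.
e^1.148 ≈ 3.1519, so N ≈ 318 × 3.1519 = 1002.3.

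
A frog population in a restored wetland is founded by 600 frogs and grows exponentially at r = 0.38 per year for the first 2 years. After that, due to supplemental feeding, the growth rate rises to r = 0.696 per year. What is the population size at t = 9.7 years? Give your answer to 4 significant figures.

Phase 1: N(2) = 600·e^(0.38×2) = 600·e^0.76 = 1282.97.
Phase 2 runs for 9.7 − 2 = 7.7 years at r = 0.696.
N(9.7) = 1282.97·e^(0.696×7.7) = 1282.97·e^5.359 = 272701.

272700 frogs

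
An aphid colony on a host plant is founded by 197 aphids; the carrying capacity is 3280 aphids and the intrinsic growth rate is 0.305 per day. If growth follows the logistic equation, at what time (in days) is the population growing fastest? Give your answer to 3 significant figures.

9.02 days

Logistic growth is fastest at N = K/2 = 1640.
A = (K − N₀)/N₀ = 15.65. Set K/(1 + A·e^(−rt)) = K/2 → A·e^(−rt) = 1.
e^(−0.305t) = 1/15.65 = 0.0638988, so t = ln(15.65)/0.305 = 2.7505/0.305 = 9.0179.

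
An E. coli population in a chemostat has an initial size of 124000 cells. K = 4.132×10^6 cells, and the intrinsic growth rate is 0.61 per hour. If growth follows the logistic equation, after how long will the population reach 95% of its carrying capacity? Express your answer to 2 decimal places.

10.52 hours

A = (K − N₀)/N₀ = (4.132×10^6 − 124000)/124000 = 32.323.
Solve 4.132×10^6/(1 + 32.323·e^(−0.61t)) = 3.9254×10^6: 1 + 32.323·e^(−0.61t) = 1.0526, so e^(−0.61t) = 0.00162832.
−0.61·t = ln(0.00162832) = -6.4202, so t = 6.4202/0.61 = 10.525.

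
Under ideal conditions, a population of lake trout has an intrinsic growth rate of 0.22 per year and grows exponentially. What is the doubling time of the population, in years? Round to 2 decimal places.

Doubling time t_d = ln(2)/r = 0.6931/0.22 = 3.1507.

3.15 years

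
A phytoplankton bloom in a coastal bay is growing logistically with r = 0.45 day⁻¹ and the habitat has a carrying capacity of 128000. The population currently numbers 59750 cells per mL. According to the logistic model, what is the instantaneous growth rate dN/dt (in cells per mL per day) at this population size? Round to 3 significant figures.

dN/dt = rN(1 − N/K) = 0.45 × 59750 × (1 − 59750/128000).
1 − 59750/128000 = 0.5332; dN/dt = 0.45 × 59750 × 0.5332 = 14336.

14300 cells per mL per day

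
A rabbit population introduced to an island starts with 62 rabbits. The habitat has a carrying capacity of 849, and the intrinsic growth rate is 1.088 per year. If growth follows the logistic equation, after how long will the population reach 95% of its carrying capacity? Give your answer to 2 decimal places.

A = (K − N₀)/N₀ = (849 − 62)/62 = 12.694.
Solve 849/(1 + 12.694·e^(−1.088t)) = 806.55: 1 + 12.694·e^(−1.088t) = 1.0526, so e^(−1.088t) = 0.00414633.
−1.088·t = ln(0.00414633) = -5.4855, so t = 5.4855/1.088 = 5.0419.

5.04 years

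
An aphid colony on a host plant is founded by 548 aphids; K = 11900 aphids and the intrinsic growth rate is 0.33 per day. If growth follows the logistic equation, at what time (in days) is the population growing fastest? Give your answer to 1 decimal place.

9.2 days

Logistic growth is fastest at N = K/2 = 5950.
A = (K − N₀)/N₀ = 20.715. Set K/(1 + A·e^(−rt)) = K/2 → A·e^(−rt) = 1.
e^(−0.33t) = 1/20.715 = 0.0482734, so t = ln(20.715)/0.33 = 3.0309/0.33 = 9.1845.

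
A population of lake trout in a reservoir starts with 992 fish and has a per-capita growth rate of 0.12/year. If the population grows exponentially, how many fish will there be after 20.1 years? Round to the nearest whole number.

11067 fish

N(t) = N₀·e^(rt) = 992 × e^(0.12×20.1) = 992 × e^2.412.
e^2.412 ≈ 11.156, so N ≈ 992 × 11.156 = 11067.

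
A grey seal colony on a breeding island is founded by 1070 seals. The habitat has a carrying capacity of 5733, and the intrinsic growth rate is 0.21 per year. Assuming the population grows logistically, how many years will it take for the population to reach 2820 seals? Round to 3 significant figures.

6.86 years

A = (K − N₀)/N₀ = (5733 − 1070)/1070 = 4.3579.
Solve 5733/(1 + 4.3579·e^(−0.21t)) = 2820: 1 + 4.3579·e^(−0.21t) = 2.033, so e^(−0.21t) = 0.237034.
−0.21·t = ln(0.237034) = -1.4396, so t = 1.4396/0.21 = 6.855.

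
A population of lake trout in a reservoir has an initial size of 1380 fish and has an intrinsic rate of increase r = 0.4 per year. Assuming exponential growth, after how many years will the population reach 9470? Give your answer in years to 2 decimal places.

Set N₀·e^(rt) = 9470: e^(0.4·t) = 9470/1380 = 6.8623.
0.4·t = ln(6.8623) = 1.926, so t = 1.926/0.4 = 4.8151.

4.82 years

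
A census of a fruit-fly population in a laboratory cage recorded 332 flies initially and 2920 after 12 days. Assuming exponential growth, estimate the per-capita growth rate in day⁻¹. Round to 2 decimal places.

From N(t) = N₀·e^(rt): e^(r·12) = 2920/332 = 8.7952.
r·12 = ln(8.7952) = 2.1742, so r = 2.1742/12 = 0.18118.

0.18 per day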